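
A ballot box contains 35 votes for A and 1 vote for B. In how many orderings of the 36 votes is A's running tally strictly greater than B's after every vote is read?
Strict-lead orderings = 34

Total orderings of the 36 votes with 35 for A: C(36, 35) = 36. By the Bertrand ballot formula (Cycle Lemma / reflection principle), the number of orderings in which A is strictly ahead of B throughout is (p − q)/(p + q) · C(p + q, p) = (35 − 1)/(35 + 1) · 36 = 34.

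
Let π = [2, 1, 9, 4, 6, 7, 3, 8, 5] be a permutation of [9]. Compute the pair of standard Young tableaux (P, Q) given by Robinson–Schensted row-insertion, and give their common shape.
P = [1, 3, 5, 7, 8] / [2, 4, 6] / [9];  Q = [1, 3, 5, 6, 8] / [2, 4, 9] / [7];  common shape = (5, 3, 1)

Row-insert the values π_1, π_2, … into P one at a time, bumping the leftmost entry strictly greater than the inserted value down to the next row. The recording tableau Q records, in position (i, j), the step at which that cell was added to P.
  Insert 2 (step 1): P = [2];  Q = [1]
  Insert 1 (step 2): P = [1] / [2];  Q = [1] / [2]
  Insert 9 (step 3): P = [1, 9] / [2];  Q = [1, 3] / [2]
  Insert 4 (step 4): P = [1, 4] / [2, 9];  Q = [1, 3] / [2, 4]
  Insert 6 (step 5): P = [1, 4, 6] / [2, 9];  Q = [1, 3, 5] / [2, 4]
  Insert 7 (step 6): P = [1, 4, 6, 7] / [2, 9];  Q = [1, 3, 5, 6] / [2, 4]
  Insert 3 (step 7): P = [1, 3, 6, 7] / [2, 4] / [9];  Q = [1, 3, 5, 6] / [2, 4] / [7]
  Insert 8 (step 8): P = [1, 3, 6, 7, 8] / [2, 4] / [9];  Q = [1, 3, 5, 6, 8] / [2, 4] / [7]
  Insert 5 (step 9): P = [1, 3, 5, 7, 8] / [2, 4, 6] / [9];  Q = [1, 3, 5, 6, 8] / [2, 4, 9] / [7]
Final shape: (5, 3, 1).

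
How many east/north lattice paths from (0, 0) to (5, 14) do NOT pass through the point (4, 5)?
Number of paths = 10368

Total paths from (0, 0) to (5, 14): C(19, 5) = 11628. Paths through (4, 5): (paths (0, 0) → (4, 5)) × (paths (4, 5) → (5, 14)) = C(9, 4) · C(10, 1) = 126 · 10 = 1260. Avoidance count = 11628 − 1260 = 10368.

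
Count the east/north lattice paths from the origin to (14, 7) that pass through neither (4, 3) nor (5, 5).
Number of paths = 73160

Inclusion–exclusion. Total paths: C(21, 14) = 116280. Through P₁: C(7, 4)·C(14, 10) = 35035. Through P₂: C(10, 5)·C(11, 9) = 13860. Since P₁ is strictly southwest of P₂, a monotone path through both must visit P₁ then P₂; paths through both = C(7, 4)·C(3, 1)·C(11, 9) = 5775. Avoid both = 116280 − 35035 − 13860 + 5775 = 73160.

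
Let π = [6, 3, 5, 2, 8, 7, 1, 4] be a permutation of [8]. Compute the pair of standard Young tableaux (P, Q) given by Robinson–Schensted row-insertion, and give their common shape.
P = [1, 4, 7] / [2, 5] / [3, 8] / [6];  Q = [1, 3, 5] / [2, 6] / [4, 8] / [7];  common shape = (3, 2, 2, 1)

Row-insert the values π_1, π_2, … into P one at a time, bumping the leftmost entry strictly greater than the inserted value down to the next row. The recording tableau Q records, in position (i, j), the step at which that cell was added to P.
  Insert 6 (step 1): P = [6];  Q = [1]
  Insert 3 (step 2): P = [3] / [6];  Q = [1] / [2]
  Insert 5 (step 3): P = [3, 5] / [6];  Q = [1, 3] / [2]
  Insert 2 (step 4): P = [2, 5] / [3] / [6];  Q = [1, 3] / [2] / [4]
  Insert 8 (step 5): P = [2, 5, 8] / [3] / [6];  Q = [1, 3, 5] / [2] / [4]
  Insert 7 (step 6): P = [2, 5, 7] / [3, 8] / [6];  Q = [1, 3, 5] / [2, 6] / [4]
  Insert 1 (step 7): P = [1, 5, 7] / [2, 8] / [3] / [6];  Q = [1, 3, 5] / [2, 6] / [4] / [7]
  Insert 4 (step 8): P = [1, 4, 7] / [2, 5] / [3, 8] / [6];  Q = [1, 3, 5] / [2, 6] / [4, 8] / [7]
Final shape: (3, 2, 2, 1).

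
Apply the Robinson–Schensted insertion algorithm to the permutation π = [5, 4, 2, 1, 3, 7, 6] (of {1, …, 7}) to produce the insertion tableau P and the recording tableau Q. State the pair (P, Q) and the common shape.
P = [1, 3, 6] / [2, 7] / [4] / [5];  Q = [1, 5, 6] / [2, 7] / [3] / [4];  common shape = (3, 2, 1, 1)

Row-insert the values π_1, π_2, … into P one at a time, bumping the leftmost entry strictly greater than the inserted value down to the next row. The recording tableau Q records, in position (i, j), the step at which that cell was added to P.
  Insert 5 (step 1): P = [5];  Q = [1]
  Insert 4 (step 2): P = [4] / [5];  Q = [1] / [2]
  Insert 2 (step 3): P = [2] / [4] / [5];  Q = [1] / [2] / [3]
  Insert 1 (step 4): P = [1] / [2] / [4] / [5];  Q = [1] / [2] / [3] / [4]
  Insert 3 (step 5): P = [1, 3] / [2] / [4] / [5];  Q = [1, 5] / [2] / [3] / [4]
  Insert 7 (step 6): P = [1, 3, 7] / [2] / [4] / [5];  Q = [1, 5, 6] / [2] / [3] / [4]
  Insert 6 (step 7): P = [1, 3, 6] / [2, 7] / [4] / [5];  Q = [1, 5, 6] / [2, 7] / [3] / [4]
Final shape: (3, 2, 1, 1).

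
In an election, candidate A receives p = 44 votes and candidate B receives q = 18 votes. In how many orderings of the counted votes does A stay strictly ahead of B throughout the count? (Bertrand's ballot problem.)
Strict-lead orderings = 775421189886525

Total orderings of the 62 votes with 44 for A: C(62, 44) = 1849081298960175. By the Bertrand ballot formula (Cycle Lemma / reflection principle), the number of orderings in which A is strictly ahead of B throughout is (p − q)/(p + q) · C(p + q, p) = (44 − 18)/(44 + 18) · 1849081298960175 = 775421189886525.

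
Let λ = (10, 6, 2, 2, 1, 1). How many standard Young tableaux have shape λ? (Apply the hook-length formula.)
# SYT of shape (10, 6, 2, 2, 1, 1) = 640179540

Hook-length formula: f^λ = n! / Π hook(c), product over all cells c of the Young diagram. For λ = (10, 6, 2, 2, 1, 1), n = 22 boxes. Hook lengths by row (left-to-right, top-to-bottom): [15, 12, 9, 8, 7, 6, 4, 3, 2, 1]; [10, 7, 4, 3, 2, 1]; [5, 2]; [4, 1]; [2]; [1]. Product of hooks = 1755758592000. So f^λ = 22! / 1755758592000 = 1124000727777607680000 / 1755758592000 = 640179540.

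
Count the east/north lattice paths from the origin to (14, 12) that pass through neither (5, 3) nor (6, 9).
Number of paths = 6173835

Inclusion–exclusion. Total paths: C(26, 14) = 9657700. Through P₁: C(8, 5)·C(18, 9) = 2722720. Through P₂: C(15, 6)·C(11, 8) = 825825. Since P₁ is strictly southwest of P₂, a monotone path through both must visit P₁ then P₂; paths through both = C(8, 5)·C(7, 1)·C(11, 8) = 64680. Avoid both = 9657700 − 2722720 − 825825 + 64680 = 6173835.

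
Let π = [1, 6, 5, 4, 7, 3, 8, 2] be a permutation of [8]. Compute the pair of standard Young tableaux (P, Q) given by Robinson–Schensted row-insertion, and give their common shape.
P = [1, 2, 7, 8] / [3] / [4] / [5] / [6];  Q = [1, 2, 5, 7] / [3] / [4] / [6] / [8];  common shape = (4, 1, 1, 1, 1)

Row-insert the values π_1, π_2, … into P one at a time, bumping the leftmost entry strictly greater than the inserted value down to the next row. The recording tableau Q records, in position (i, j), the step at which that cell was added to P.
  Insert 1 (step 1): P = [1];  Q = [1]
  Insert 6 (step 2): P = [1, 6];  Q = [1, 2]
  Insert 5 (step 3): P = [1, 5] / [6];  Q = [1, 2] / [3]
  Insert 4 (step 4): P = [1, 4] / [5] / [6];  Q = [1, 2] / [3] / [4]
  Insert 7 (step 5): P = [1, 4, 7] / [5] / [6];  Q = [1, 2, 5] / [3] / [4]
  Insert 3 (step 6): P = [1, 3, 7] / [4] / [5] / [6];  Q = [1, 2, 5] / [3] / [4] / [6]
  Insert 8 (step 7): P = [1, 3, 7, 8] / [4] / [5] / [6];  Q = [1, 2, 5, 7] / [3] / [4] / [6]
  Insert 2 (step 8): P = [1, 2, 7, 8] / [3] / [4] / [5] / [6];  Q = [1, 2, 5, 7] / [3] / [4] / [6] / [8]
Final shape: (4, 1, 1, 1, 1).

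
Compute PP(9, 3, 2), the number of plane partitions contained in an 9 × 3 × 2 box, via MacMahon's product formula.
PP(9, 3, 2) = 15730

Evaluate the triple product over i = 1..9, j = 1..3, k = 1..2. The factors are (2/1) · (3/2) · (3/2) · (4/3) · (4/3) · (5/4) · (3/2) · (4/3) · … (54 factors total). The numerators and denominators telescope so the product is an integer; carrying out the multiplication exactly gives PP(9, 3, 2) = 15730.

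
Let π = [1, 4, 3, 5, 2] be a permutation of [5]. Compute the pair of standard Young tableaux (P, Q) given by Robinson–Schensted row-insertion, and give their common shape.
P = [1, 2, 5] / [3] / [4];  Q = [1, 2, 4] / [3] / [5];  common shape = (3, 1, 1)

Row-insert the values π_1, π_2, … into P one at a time, bumping the leftmost entry strictly greater than the inserted value down to the next row. The recording tableau Q records, in position (i, j), the step at which that cell was added to P.
  Insert 1 (step 1): P = [1];  Q = [1]
  Insert 4 (step 2): P = [1, 4];  Q = [1, 2]
  Insert 3 (step 3): P = [1, 3] / [4];  Q = [1, 2] / [3]
  Insert 5 (step 4): P = [1, 3, 5] / [4];  Q = [1, 2, 4] / [3]
  Insert 2 (step 5): P = [1, 2, 5] / [3] / [4];  Q = [1, 2, 4] / [3] / [5]
Final shape: (3, 1, 1).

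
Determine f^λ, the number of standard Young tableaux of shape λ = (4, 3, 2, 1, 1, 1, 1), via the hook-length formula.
# SYT of shape (4, 3, 2, 1, 1, 1, 1) = 12012

Hook-length formula: f^λ = n! / Π hook(c), product over all cells c of the Young diagram. For λ = (4, 3, 2, 1, 1, 1, 1), n = 13 boxes. Hook lengths by row (left-to-right, top-to-bottom): [10, 5, 3, 1]; [8, 3, 1]; [6, 1]; [4]; [3]; [2]; [1]. Product of hooks = 518400. So f^λ = 13! / 518400 = 6227020800 / 518400 = 12012.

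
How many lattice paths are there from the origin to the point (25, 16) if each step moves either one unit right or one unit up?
Number of paths = 103077446706

A monotone lattice path from (0, 0) to (25, 16) consists of 25 east steps and 16 north steps in some order, so it is determined by which 25 of the 41 steps are east. The count is C(41, 25) = 103077446706.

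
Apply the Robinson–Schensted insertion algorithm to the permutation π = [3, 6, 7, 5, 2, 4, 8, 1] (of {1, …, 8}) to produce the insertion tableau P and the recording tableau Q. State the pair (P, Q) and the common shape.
P = [1, 4, 7, 8] / [2, 5] / [3] / [6];  Q = [1, 2, 3, 7] / [4, 6] / [5] / [8];  common shape = (4, 2, 1, 1)

Row-insert the values π_1, π_2, … into P one at a time, bumping the leftmost entry strictly greater than the inserted value down to the next row. The recording tableau Q records, in position (i, j), the step at which that cell was added to P.
  Insert 3 (step 1): P = [3];  Q = [1]
  Insert 6 (step 2): P = [3, 6];  Q = [1, 2]
  Insert 7 (step 3): P = [3, 6, 7];  Q = [1, 2, 3]
  Insert 5 (step 4): P = [3, 5, 7] / [6];  Q = [1, 2, 3] / [4]
  Insert 2 (step 5): P = [2, 5, 7] / [3] / [6];  Q = [1, 2, 3] / [4] / [5]
  Insert 4 (step 6): P = [2, 4, 7] / [3, 5] / [6];  Q = [1, 2, 3] / [4, 6] / [5]
  Insert 8 (step 7): P = [2, 4, 7, 8] / [3, 5] / [6];  Q = [1, 2, 3, 7] / [4, 6] / [5]
  Insert 1 (step 8): P = [1, 4, 7, 8] / [2, 5] / [3] / [6];  Q = [1, 2, 3, 7] / [4, 6] / [5] / [8]
Final shape: (4, 2, 1, 1).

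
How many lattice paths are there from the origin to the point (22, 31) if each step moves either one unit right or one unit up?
Number of paths = 462525733568080

A monotone lattice path from (0, 0) to (22, 31) consists of 22 east steps and 31 north steps in some order, so it is determined by which 22 of the 53 steps are east. The count is C(53, 22) = 462525733568080.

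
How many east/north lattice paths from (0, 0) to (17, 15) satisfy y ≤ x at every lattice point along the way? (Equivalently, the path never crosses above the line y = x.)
Number of paths = 94287120

By the reflection principle (André's argument), the number of monotone paths to (17, 15) with n ≤ m that never go above y = x is C(32, 17) − C(32, 18) = 565722720 − 471435600 = 94287120.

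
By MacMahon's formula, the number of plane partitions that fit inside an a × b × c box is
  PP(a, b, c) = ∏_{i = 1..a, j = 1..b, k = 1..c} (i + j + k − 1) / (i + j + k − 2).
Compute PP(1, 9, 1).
PP(1, 9, 1) = 10

Evaluate the triple product over i = 1..1, j = 1..9, k = 1..1. The factors are (2/1) · (3/2) · (4/3) · (5/4) · (6/5) · (7/6) · (8/7) · (9/8) · … (9 factors total). The numerators and denominators telescope so the product is an integer; carrying out the multiplication exactly gives PP(1, 9, 1) = 10.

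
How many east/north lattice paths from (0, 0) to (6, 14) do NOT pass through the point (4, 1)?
Number of paths = 38235

Total paths from (0, 0) to (6, 14): C(20, 6) = 38760. Paths through (4, 1): (paths (0, 0) → (4, 1)) × (paths (4, 1) → (6, 14)) = C(5, 4) · C(15, 2) = 5 · 105 = 525. Avoidance count = 38760 − 525 = 38235.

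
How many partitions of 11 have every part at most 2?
p(11, parts ≤ 2) = 6

Partitions of 11 with all parts ≤ 2: 2+2+2+2+2+1, 2+2+2+2+1+1+1, 2+2+2+1+1+1+1+1, 2+2+1+1+1+1+1+1+1, 2+1+1+1+1+1+1+1+1+1, 1+1+1+1+1+1+1+1+1+1+1. Count = 6.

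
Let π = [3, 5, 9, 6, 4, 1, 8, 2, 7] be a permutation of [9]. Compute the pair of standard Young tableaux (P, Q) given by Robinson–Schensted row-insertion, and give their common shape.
P = [1, 2, 6, 7] / [3, 4, 8] / [5] / [9];  Q = [1, 2, 3, 7] / [4, 8, 9] / [5] / [6];  common shape = (4, 3, 1, 1)

Row-insert the values π_1, π_2, … into P one at a time, bumping the leftmost entry strictly greater than the inserted value down to the next row. The recording tableau Q records, in position (i, j), the step at which that cell was added to P.
  Insert 3 (step 1): P = [3];  Q = [1]
  Insert 5 (step 2): P = [3, 5];  Q = [1, 2]
  Insert 9 (step 3): P = [3, 5, 9];  Q = [1, 2, 3]
  Insert 6 (step 4): P = [3, 5, 6] / [9];  Q = [1, 2, 3] / [4]
  Insert 4 (step 5): P = [3, 4, 6] / [5] / [9];  Q = [1, 2, 3] / [4] / [5]
  Insert 1 (step 6): P = [1, 4, 6] / [3] / [5] / [9];  Q = [1, 2, 3] / [4] / [5] / [6]
  Insert 8 (step 7): P = [1, 4, 6, 8] / [3] / [5] / [9];  Q = [1, 2, 3, 7] / [4] / [5] / [6]
  Insert 2 (step 8): P = [1, 2, 6, 8] / [3, 4] / [5] / [9];  Q = [1, 2, 3, 7] / [4, 8] / [5] / [6]
  Insert 7 (step 9): P = [1, 2, 6, 7] / [3, 4, 8] / [5] / [9];  Q = [1, 2, 3, 7] / [4, 8, 9] / [5] / [6]
Final shape: (4, 3, 1, 1).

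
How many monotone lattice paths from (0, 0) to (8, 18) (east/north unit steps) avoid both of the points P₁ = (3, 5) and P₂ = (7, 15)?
Number of paths = 624515

Inclusion–exclusion. Total paths: C(26, 8) = 1562275. Through P₁: C(8, 3)·C(18, 5) = 479808. Through P₂: C(22, 7)·C(4, 1) = 682176. Since P₁ is strictly southwest of P₂, a monotone path through both must visit P₁ then P₂; paths through both = C(8, 3)·C(14, 4)·C(4, 1) = 224224. Avoid both = 1562275 − 479808 − 682176 + 224224 = 624515.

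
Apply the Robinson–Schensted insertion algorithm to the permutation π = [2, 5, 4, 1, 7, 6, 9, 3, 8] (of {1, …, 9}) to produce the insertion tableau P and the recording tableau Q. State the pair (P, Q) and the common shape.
P = [1, 3, 6, 8] / [2, 4, 9] / [5, 7];  Q = [1, 2, 5, 7] / [3, 6, 9] / [4, 8];  common shape = (4, 3, 2)

Row-insert the values π_1, π_2, … into P one at a time, bumping the leftmost entry strictly greater than the inserted value down to the next row. The recording tableau Q records, in position (i, j), the step at which that cell was added to P.
  Insert 2 (step 1): P = [2];  Q = [1]
  Insert 5 (step 2): P = [2, 5];  Q = [1, 2]
  Insert 4 (step 3): P = [2, 4] / [5];  Q = [1, 2] / [3]
  Insert 1 (step 4): P = [1, 4] / [2] / [5];  Q = [1, 2] / [3] / [4]
  Insert 7 (step 5): P = [1, 4, 7] / [2] / [5];  Q = [1, 2, 5] / [3] / [4]
  Insert 6 (step 6): P = [1, 4, 6] / [2, 7] / [5];  Q = [1, 2, 5] / [3, 6] / [4]
  Insert 9 (step 7): P = [1, 4, 6, 9] / [2, 7] / [5];  Q = [1, 2, 5, 7] / [3, 6] / [4]
  Insert 3 (step 8): P = [1, 3, 6, 9] / [2, 4] / [5, 7];  Q = [1, 2, 5, 7] / [3, 6] / [4, 8]
  Insert 8 (step 9): P = [1, 3, 6, 8] / [2, 4, 9] / [5, 7];  Q = [1, 2, 5, 7] / [3, 6, 9] / [4, 8]
Final shape: (4, 3, 2).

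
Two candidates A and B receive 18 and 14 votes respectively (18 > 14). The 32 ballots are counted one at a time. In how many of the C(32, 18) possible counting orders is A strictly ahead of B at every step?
Strict-lead orderings = 58929450

Total orderings of the 32 votes with 18 for A: C(32, 18) = 471435600. By the Bertrand ballot formula (Cycle Lemma / reflection principle), the number of orderings in which A is strictly ahead of B throughout is (p − q)/(p + q) · C(p + q, p) = (18 − 14)/(18 + 14) · 471435600 = 58929450.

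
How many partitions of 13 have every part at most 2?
p(13, parts ≤ 2) = 7

Partitions of 13 with all parts ≤ 2: 2+2+2+2+2+2+1, 2+2+2+2+2+1+1+1, 2+2+2+2+1+1+1+1+1, 2+2+2+1+1+1+1+1+1+1, 2+2+1+1+1+1+1+1+1+1+1, 2+1+1+1+1+1+1+1+1+1+1+1, 1+1+1+1+1+1+1+1+1+1+1+1+1. Count = 7.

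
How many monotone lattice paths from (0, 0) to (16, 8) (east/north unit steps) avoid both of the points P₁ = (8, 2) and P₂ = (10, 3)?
Number of paths = 530574

Inclusion–exclusion. Total paths: C(24, 16) = 735471. Through P₁: C(10, 8)·C(14, 8) = 135135. Through P₂: C(13, 10)·C(11, 6) = 132132. Since P₁ is strictly southwest of P₂, a monotone path through both must visit P₁ then P₂; paths through both = C(10, 8)·C(3, 2)·C(11, 6) = 62370. Avoid both = 735471 − 135135 − 132132 + 62370 = 530574.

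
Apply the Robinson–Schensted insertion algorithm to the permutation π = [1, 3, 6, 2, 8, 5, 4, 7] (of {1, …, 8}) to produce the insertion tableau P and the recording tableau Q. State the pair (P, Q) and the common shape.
P = [1, 2, 4, 7] / [3, 5, 8] / [6];  Q = [1, 2, 3, 5] / [4, 6, 8] / [7];  common shape = (4, 3, 1)

Row-insert the values π_1, π_2, … into P one at a time, bumping the leftmost entry strictly greater than the inserted value down to the next row. The recording tableau Q records, in position (i, j), the step at which that cell was added to P.
  Insert 1 (step 1): P = [1];  Q = [1]
  Insert 3 (step 2): P = [1, 3];  Q = [1, 2]
  Insert 6 (step 3): P = [1, 3, 6];  Q = [1, 2, 3]
  Insert 2 (step 4): P = [1, 2, 6] / [3];  Q = [1, 2, 3] / [4]
  Insert 8 (step 5): P = [1, 2, 6, 8] / [3];  Q = [1, 2, 3, 5] / [4]
  Insert 5 (step 6): P = [1, 2, 5, 8] / [3, 6];  Q = [1, 2, 3, 5] / [4, 6]
  Insert 4 (step 7): P = [1, 2, 4, 8] / [3, 5] / [6];  Q = [1, 2, 3, 5] / [4, 6] / [7]
  Insert 7 (step 8): P = [1, 2, 4, 7] / [3, 5, 8] / [6];  Q = [1, 2, 3, 5] / [4, 6, 8] / [7]
Final shape: (4, 3, 1).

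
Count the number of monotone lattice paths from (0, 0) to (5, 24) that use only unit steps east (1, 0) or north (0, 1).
Number of paths = 118755

A monotone lattice path from (0, 0) to (5, 24) consists of 5 east steps and 24 north steps in some order, so it is determined by which 5 of the 29 steps are east. The count is C(29, 5) = 118755.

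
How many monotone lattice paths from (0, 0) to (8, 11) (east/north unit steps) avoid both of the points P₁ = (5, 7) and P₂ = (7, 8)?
Number of paths = 31626

Inclusion–exclusion. Total paths: C(19, 8) = 75582. Through P₁: C(12, 5)·C(7, 3) = 27720. Through P₂: C(15, 7)·C(4, 1) = 25740. Since P₁ is strictly southwest of P₂, a monotone path through both must visit P₁ then P₂; paths through both = C(12, 5)·C(3, 2)·C(4, 1) = 9504. Avoid both = 75582 − 27720 − 25740 + 9504 = 31626.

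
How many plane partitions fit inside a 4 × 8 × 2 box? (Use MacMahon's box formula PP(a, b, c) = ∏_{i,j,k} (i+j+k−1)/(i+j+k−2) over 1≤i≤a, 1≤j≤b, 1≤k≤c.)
PP(4, 8, 2) = 70785

Evaluate the triple product over i = 1..4, j = 1..8, k = 1..2. The factors are (2/1) · (3/2) · (3/2) · (4/3) · (4/3) · (5/4) · (5/4) · (6/5) · … (64 factors total). The numerators and denominators telescope so the product is an integer; carrying out the multiplication exactly gives PP(4, 8, 2) = 70785.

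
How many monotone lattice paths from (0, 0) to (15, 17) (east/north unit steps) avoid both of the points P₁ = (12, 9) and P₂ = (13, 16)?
Number of paths = 320686845

Inclusion–exclusion. Total paths: C(32, 15) = 565722720. Through P₁: C(21, 12)·C(11, 3) = 48498450. Through P₂: C(29, 13)·C(3, 2) = 203591745. Since P₁ is strictly southwest of P₂, a monotone path through both must visit P₁ then P₂; paths through both = C(21, 12)·C(8, 1)·C(3, 2) = 7054320. Avoid both = 565722720 − 48498450 − 203591745 + 7054320 = 320686845.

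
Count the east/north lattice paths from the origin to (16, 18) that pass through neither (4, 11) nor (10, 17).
Number of paths = 2084956635

Inclusion–exclusion. Total paths: C(34, 16) = 2203961430. Through P₁: C(15, 4)·C(19, 12) = 68779620. Through P₂: C(27, 10)·C(7, 6) = 59053995. Since P₁ is strictly southwest of P₂, a monotone path through both must visit P₁ then P₂; paths through both = C(15, 4)·C(12, 6)·C(7, 6) = 8828820. Avoid both = 2203961430 − 68779620 − 59053995 + 8828820 = 2084956635.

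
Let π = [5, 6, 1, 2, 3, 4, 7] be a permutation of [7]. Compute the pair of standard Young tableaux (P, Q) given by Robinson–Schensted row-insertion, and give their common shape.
P = [1, 2, 3, 4, 7] / [5, 6];  Q = [1, 2, 5, 6, 7] / [3, 4];  common shape = (5, 2)

Row-insert the values π_1, π_2, … into P one at a time, bumping the leftmost entry strictly greater than the inserted value down to the next row. The recording tableau Q records, in position (i, j), the step at which that cell was added to P.
  Insert 5 (step 1): P = [5];  Q = [1]
  Insert 6 (step 2): P = [5, 6];  Q = [1, 2]
  Insert 1 (step 3): P = [1, 6] / [5];  Q = [1, 2] / [3]
  Insert 2 (step 4): P = [1, 2] / [5, 6];  Q = [1, 2] / [3, 4]
  Insert 3 (step 5): P = [1, 2, 3] / [5, 6];  Q = [1, 2, 5] / [3, 4]
  Insert 4 (step 6): P = [1, 2, 3, 4] / [5, 6];  Q = [1, 2, 5, 6] / [3, 4]
  Insert 7 (step 7): P = [1, 2, 3, 4, 7] / [5, 6];  Q = [1, 2, 5, 6, 7] / [3, 4]
Final shape: (5, 2).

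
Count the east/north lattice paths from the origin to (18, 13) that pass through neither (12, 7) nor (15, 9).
Number of paths = 131567723

Inclusion–exclusion. Total paths: C(31, 18) = 206253075. Through P₁: C(19, 12)·C(12, 6) = 46558512. Through P₂: C(24, 15)·C(7, 3) = 45762640. Since P₁ is strictly southwest of P₂, a monotone path through both must visit P₁ then P₂; paths through both = C(19, 12)·C(5, 3)·C(7, 3) = 17635800. Avoid both = 206253075 − 46558512 − 45762640 + 17635800 = 131567723.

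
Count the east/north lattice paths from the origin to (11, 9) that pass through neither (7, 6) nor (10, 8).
Number of paths = 54704

Inclusion–exclusion. Total paths: C(20, 11) = 167960. Through P₁: C(13, 7)·C(7, 4) = 60060. Through P₂: C(18, 10)·C(2, 1) = 87516. Since P₁ is strictly southwest of P₂, a monotone path through both must visit P₁ then P₂; paths through both = C(13, 7)·C(5, 3)·C(2, 1) = 34320. Avoid both = 167960 − 60060 − 87516 + 34320 = 54704.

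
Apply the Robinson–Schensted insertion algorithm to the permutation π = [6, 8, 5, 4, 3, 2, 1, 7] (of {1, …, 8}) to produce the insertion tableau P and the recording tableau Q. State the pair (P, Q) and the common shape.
P = [1, 7] / [2, 8] / [3] / [4] / [5] / [6];  Q = [1, 2] / [3, 8] / [4] / [5] / [6] / [7];  common shape = (2, 2, 1, 1, 1, 1)

Row-insert the values π_1, π_2, … into P one at a time, bumping the leftmost entry strictly greater than the inserted value down to the next row. The recording tableau Q records, in position (i, j), the step at which that cell was added to P.
  Insert 6 (step 1): P = [6];  Q = [1]
  Insert 8 (step 2): P = [6, 8];  Q = [1, 2]
  Insert 5 (step 3): P = [5, 8] / [6];  Q = [1, 2] / [3]
  Insert 4 (step 4): P = [4, 8] / [5] / [6];  Q = [1, 2] / [3] / [4]
  Insert 3 (step 5): P = [3, 8] / [4] / [5] / [6];  Q = [1, 2] / [3] / [4] / [5]
  Insert 2 (step 6): P = [2, 8] / [3] / [4] / [5] / [6];  Q = [1, 2] / [3] / [4] / [5] / [6]
  Insert 1 (step 7): P = [1, 8] / [2] / [3] / [4] / [5] / [6];  Q = [1, 2] / [3] / [4] / [5] / [6] / [7]
  Insert 7 (step 8): P = [1, 7] / [2, 8] / [3] / [4] / [5] / [6];  Q = [1, 2] / [3, 8] / [4] / [5] / [6] / [7]
Final shape: (2, 2, 1, 1, 1, 1).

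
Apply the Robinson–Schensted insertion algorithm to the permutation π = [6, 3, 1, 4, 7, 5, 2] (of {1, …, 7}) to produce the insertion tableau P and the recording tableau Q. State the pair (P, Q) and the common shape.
P = [1, 2, 5] / [3, 4] / [6, 7];  Q = [1, 4, 5] / [2, 6] / [3, 7];  common shape = (3, 2, 2)

Row-insert the values π_1, π_2, … into P one at a time, bumping the leftmost entry strictly greater than the inserted value down to the next row. The recording tableau Q records, in position (i, j), the step at which that cell was added to P.
  Insert 6 (step 1): P = [6];  Q = [1]
  Insert 3 (step 2): P = [3] / [6];  Q = [1] / [2]
  Insert 1 (step 3): P = [1] / [3] / [6];  Q = [1] / [2] / [3]
  Insert 4 (step 4): P = [1, 4] / [3] / [6];  Q = [1, 4] / [2] / [3]
  Insert 7 (step 5): P = [1, 4, 7] / [3] / [6];  Q = [1, 4, 5] / [2] / [3]
  Insert 5 (step 6): P = [1, 4, 5] / [3, 7] / [6];  Q = [1, 4, 5] / [2, 6] / [3]
  Insert 2 (step 7): P = [1, 2, 5] / [3, 4] / [6, 7];  Q = [1, 4, 5] / [2, 6] / [3, 7]
Final shape: (3, 2, 2).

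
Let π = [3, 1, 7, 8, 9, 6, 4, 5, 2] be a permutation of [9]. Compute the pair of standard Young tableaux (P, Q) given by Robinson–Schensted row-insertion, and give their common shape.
P = [1, 2, 5, 9] / [3, 4, 8] / [6] / [7];  Q = [1, 3, 4, 5] / [2, 6, 8] / [7] / [9];  common shape = (4, 3, 1, 1)

Row-insert the values π_1, π_2, … into P one at a time, bumping the leftmost entry strictly greater than the inserted value down to the next row. The recording tableau Q records, in position (i, j), the step at which that cell was added to P.
  Insert 3 (step 1): P = [3];  Q = [1]
  Insert 1 (step 2): P = [1] / [3];  Q = [1] / [2]
  Insert 7 (step 3): P = [1, 7] / [3];  Q = [1, 3] / [2]
  Insert 8 (step 4): P = [1, 7, 8] / [3];  Q = [1, 3, 4] / [2]
  Insert 9 (step 5): P = [1, 7, 8, 9] / [3];  Q = [1, 3, 4, 5] / [2]
  Insert 6 (step 6): P = [1, 6, 8, 9] / [3, 7];  Q = [1, 3, 4, 5] / [2, 6]
  Insert 4 (step 7): P = [1, 4, 8, 9] / [3, 6] / [7];  Q = [1, 3, 4, 5] / [2, 6] / [7]
  Insert 5 (step 8): P = [1, 4, 5, 9] / [3, 6, 8] / [7];  Q = [1, 3, 4, 5] / [2, 6, 8] / [7]
  Insert 2 (step 9): P = [1, 2, 5, 9] / [3, 4, 8] / [6] / [7];  Q = [1, 3, 4, 5] / [2, 6, 8] / [7] / [9]
Final shape: (4, 3, 1, 1).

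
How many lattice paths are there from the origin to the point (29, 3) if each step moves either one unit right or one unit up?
Number of paths = 4960

A monotone lattice path from (0, 0) to (29, 3) consists of 29 east steps and 3 north steps in some order, so it is determined by which 29 of the 32 steps are east. The count is C(32, 29) = 4960.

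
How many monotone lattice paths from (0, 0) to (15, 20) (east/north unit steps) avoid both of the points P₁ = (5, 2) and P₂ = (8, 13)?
Number of paths = 2300214378

Inclusion–exclusion. Total paths: C(35, 15) = 3247943160. Through P₁: C(7, 5)·C(28, 10) = 275585310. Through P₂: C(21, 8)·C(14, 7) = 698377680. Since P₁ is strictly southwest of P₂, a monotone path through both must visit P₁ then P₂; paths through both = C(7, 5)·C(14, 3)·C(14, 7) = 26234208. Avoid both = 3247943160 − 275585310 − 698377680 + 26234208 = 2300214378.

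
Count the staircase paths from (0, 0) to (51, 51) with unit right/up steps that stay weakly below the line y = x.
C_51 = 7684785670514316385230816156

These NE paths below the diagonal are counted by the Catalan number C_n = (1/(n + 1)) · C(2n, n). For n = 51: C_51 = (1/52) · C(102, 51) = 399608854866744452032002440112/52 = 7684785670514316385230816156.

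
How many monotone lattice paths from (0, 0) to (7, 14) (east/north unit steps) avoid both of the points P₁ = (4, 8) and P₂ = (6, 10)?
Number of paths = 49510

Inclusion–exclusion. Total paths: C(21, 7) = 116280. Through P₁: C(12, 4)·C(9, 3) = 41580. Through P₂: C(16, 6)·C(5, 1) = 40040. Since P₁ is strictly southwest of P₂, a monotone path through both must visit P₁ then P₂; paths through both = C(12, 4)·C(4, 2)·C(5, 1) = 14850. Avoid both = 116280 − 41580 − 40040 + 14850 = 49510.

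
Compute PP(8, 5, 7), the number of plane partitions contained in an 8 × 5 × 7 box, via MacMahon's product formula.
PP(8, 5, 7) = 201299981193168

Evaluate the triple product over i = 1..8, j = 1..5, k = 1..7. The factors are (2/1) · (3/2) · (4/3) · (5/4) · (6/5) · (7/6) · (8/7) · (3/2) · … (280 factors total). The numerators and denominators telescope so the product is an integer; carrying out the multiplication exactly gives PP(8, 5, 7) = 201299981193168.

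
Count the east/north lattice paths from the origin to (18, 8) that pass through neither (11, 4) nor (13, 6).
Number of paths = 714043

Inclusion–exclusion. Total paths: C(26, 18) = 1562275. Through P₁: C(15, 11)·C(11, 7) = 450450. Through P₂: C(19, 13)·C(7, 5) = 569772. Since P₁ is strictly southwest of P₂, a monotone path through both must visit P₁ then P₂; paths through both = C(15, 11)·C(4, 2)·C(7, 5) = 171990. Avoid both = 1562275 − 450450 − 569772 + 171990 = 714043.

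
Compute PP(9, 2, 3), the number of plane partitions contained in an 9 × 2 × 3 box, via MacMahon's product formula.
PP(9, 2, 3) = 15730

Evaluate the triple product over i = 1..9, j = 1..2, k = 1..3. The factors are (2/1) · (3/2) · (4/3) · (3/2) · (4/3) · (5/4) · (3/2) · (4/3) · … (54 factors total). The numerators and denominators telescope so the product is an integer; carrying out the multiplication exactly gives PP(9, 2, 3) = 15730.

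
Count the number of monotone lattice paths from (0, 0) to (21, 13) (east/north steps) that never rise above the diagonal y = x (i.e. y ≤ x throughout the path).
Number of paths = 379629720

By the reflection principle (André's argument), the number of monotone paths to (21, 13) with n ≤ m that never go above y = x is C(34, 21) − C(34, 22) = 927983760 − 548354040 = 379629720.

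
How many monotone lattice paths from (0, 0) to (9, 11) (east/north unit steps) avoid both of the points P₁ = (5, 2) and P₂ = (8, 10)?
Number of paths = 72359

Inclusion–exclusion. Total paths: C(20, 9) = 167960. Through P₁: C(7, 5)·C(13, 4) = 15015. Through P₂: C(18, 8)·C(2, 1) = 87516. Since P₁ is strictly southwest of P₂, a monotone path through both must visit P₁ then P₂; paths through both = C(7, 5)·C(11, 3)·C(2, 1) = 6930. Avoid both = 167960 − 15015 − 87516 + 6930 = 72359.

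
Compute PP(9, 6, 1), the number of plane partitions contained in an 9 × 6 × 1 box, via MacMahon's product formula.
PP(9, 6, 1) = 5005

Evaluate the triple product over i = 1..9, j = 1..6, k = 1..1. The factors are (2/1) · (3/2) · (4/3) · (5/4) · (6/5) · (7/6) · (3/2) · (4/3) · … (54 factors total). The numerators and denominators telescope so the product is an integer; carrying out the multiplication exactly gives PP(9, 6, 1) = 5005.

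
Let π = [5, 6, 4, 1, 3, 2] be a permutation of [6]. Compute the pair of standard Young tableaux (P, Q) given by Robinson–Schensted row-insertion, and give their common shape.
P = [1, 2] / [3, 6] / [4] / [5];  Q = [1, 2] / [3, 5] / [4] / [6];  common shape = (2, 2, 1, 1)

Row-insert the values π_1, π_2, … into P one at a time, bumping the leftmost entry strictly greater than the inserted value down to the next row. The recording tableau Q records, in position (i, j), the step at which that cell was added to P.
  Insert 5 (step 1): P = [5];  Q = [1]
  Insert 6 (step 2): P = [5, 6];  Q = [1, 2]
  Insert 4 (step 3): P = [4, 6] / [5];  Q = [1, 2] / [3]
  Insert 1 (step 4): P = [1, 6] / [4] / [5];  Q = [1, 2] / [3] / [4]
  Insert 3 (step 5): P = [1, 3] / [4, 6] / [5];  Q = [1, 2] / [3, 5] / [4]
  Insert 2 (step 6): P = [1, 2] / [3, 6] / [4] / [5];  Q = [1, 2] / [3, 5] / [4] / [6]
Final shape: (2, 2, 1, 1).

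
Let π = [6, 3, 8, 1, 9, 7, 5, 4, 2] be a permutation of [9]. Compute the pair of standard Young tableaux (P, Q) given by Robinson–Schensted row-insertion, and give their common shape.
P = [1, 2, 9] / [3, 4] / [5, 7] / [6] / [8];  Q = [1, 3, 5] / [2, 6] / [4, 7] / [8] / [9];  common shape = (3, 2, 2, 1, 1)

Row-insert the values π_1, π_2, … into P one at a time, bumping the leftmost entry strictly greater than the inserted value down to the next row. The recording tableau Q records, in position (i, j), the step at which that cell was added to P.
  Insert 6 (step 1): P = [6];  Q = [1]
  Insert 3 (step 2): P = [3] / [6];  Q = [1] / [2]
  Insert 8 (step 3): P = [3, 8] / [6];  Q = [1, 3] / [2]
  Insert 1 (step 4): P = [1, 8] / [3] / [6];  Q = [1, 3] / [2] / [4]
  Insert 9 (step 5): P = [1, 8, 9] / [3] / [6];  Q = [1, 3, 5] / [2] / [4]
  Insert 7 (step 6): P = [1, 7, 9] / [3, 8] / [6];  Q = [1, 3, 5] / [2, 6] / [4]
  Insert 5 (step 7): P = [1, 5, 9] / [3, 7] / [6, 8];  Q = [1, 3, 5] / [2, 6] / [4, 7]
  Insert 4 (step 8): P = [1, 4, 9] / [3, 5] / [6, 7] / [8];  Q = [1, 3, 5] / [2, 6] / [4, 7] / [8]
  Insert 2 (step 9): P = [1, 2, 9] / [3, 4] / [5, 7] / [6] / [8];  Q = [1, 3, 5] / [2, 6] / [4, 7] / [8] / [9]
Final shape: (3, 2, 2, 1, 1).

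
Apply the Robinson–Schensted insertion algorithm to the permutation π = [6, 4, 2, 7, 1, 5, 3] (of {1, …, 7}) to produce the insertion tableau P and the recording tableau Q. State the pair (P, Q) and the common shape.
P = [1, 3] / [2, 5] / [4, 7] / [6];  Q = [1, 4] / [2, 6] / [3, 7] / [5];  common shape = (2, 2, 2, 1)

Row-insert the values π_1, π_2, … into P one at a time, bumping the leftmost entry strictly greater than the inserted value down to the next row. The recording tableau Q records, in position (i, j), the step at which that cell was added to P.
  Insert 6 (step 1): P = [6];  Q = [1]
  Insert 4 (step 2): P = [4] / [6];  Q = [1] / [2]
  Insert 2 (step 3): P = [2] / [4] / [6];  Q = [1] / [2] / [3]
  Insert 7 (step 4): P = [2, 7] / [4] / [6];  Q = [1, 4] / [2] / [3]
  Insert 1 (step 5): P = [1, 7] / [2] / [4] / [6];  Q = [1, 4] / [2] / [3] / [5]
  Insert 5 (step 6): P = [1, 5] / [2, 7] / [4] / [6];  Q = [1, 4] / [2, 6] / [3] / [5]
  Insert 3 (step 7): P = [1, 3] / [2, 5] / [4, 7] / [6];  Q = [1, 4] / [2, 6] / [3, 7] / [5]
Final shape: (2, 2, 2, 1).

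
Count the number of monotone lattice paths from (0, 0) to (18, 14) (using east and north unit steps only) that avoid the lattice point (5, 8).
Number of paths = 436516716

Total paths from (0, 0) to (18, 14): C(32, 18) = 471435600. Paths through (5, 8): (paths (0, 0) → (5, 8)) × (paths (5, 8) → (18, 14)) = C(13, 5) · C(19, 13) = 1287 · 27132 = 34918884. Avoidance count = 471435600 − 34918884 = 436516716.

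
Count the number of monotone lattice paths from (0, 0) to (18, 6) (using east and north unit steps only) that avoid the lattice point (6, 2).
Number of paths = 83636

Total paths from (0, 0) to (18, 6): C(24, 18) = 134596. Paths through (6, 2): (paths (0, 0) → (6, 2)) × (paths (6, 2) → (18, 6)) = C(8, 6) · C(16, 12) = 28 · 1820 = 50960. Avoidance count = 134596 − 50960 = 83636.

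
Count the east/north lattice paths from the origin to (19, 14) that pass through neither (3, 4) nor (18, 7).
Number of paths = 629281355

Inclusion–exclusion. Total paths: C(33, 19) = 818809200. Through P₁: C(7, 3)·C(26, 16) = 185910725. Through P₂: C(25, 18)·C(8, 1) = 3845600. Since P₁ is strictly southwest of P₂, a monotone path through both must visit P₁ then P₂; paths through both = C(7, 3)·C(18, 15)·C(8, 1) = 228480. Avoid both = 818809200 − 185910725 − 3845600 + 228480 = 629281355.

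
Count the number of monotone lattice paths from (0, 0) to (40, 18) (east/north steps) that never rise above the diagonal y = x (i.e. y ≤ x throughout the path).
Number of paths = 252423322176795

By the reflection principle (André's argument), the number of monotone paths to (40, 18) with n ≤ m that never go above y = x is C(58, 40) − C(58, 41) = 449972009097765 − 197548686920970 = 252423322176795.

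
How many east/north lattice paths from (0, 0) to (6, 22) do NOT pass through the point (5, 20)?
Number of paths = 217350

Total paths from (0, 0) to (6, 22): C(28, 6) = 376740. Paths through (5, 20): (paths (0, 0) → (5, 20)) × (paths (5, 20) → (6, 22)) = C(25, 5) · C(3, 1) = 53130 · 3 = 159390. Avoidance count = 376740 − 159390 = 217350.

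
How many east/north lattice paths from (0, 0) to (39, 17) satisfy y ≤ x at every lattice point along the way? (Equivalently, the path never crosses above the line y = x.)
Number of paths = 56348581901535

By the reflection principle (André's argument), the number of monotone paths to (39, 17) with n ≤ m that never go above y = x is C(56, 39) − C(56, 40) = 97997533741800 − 41648951840265 = 56348581901535.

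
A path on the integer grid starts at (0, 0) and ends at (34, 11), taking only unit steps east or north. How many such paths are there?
Number of paths = 10150595910

A monotone lattice path from (0, 0) to (34, 11) consists of 34 east steps and 11 north steps in some order, so it is determined by which 34 of the 45 steps are east. The count is C(45, 34) = 10150595910.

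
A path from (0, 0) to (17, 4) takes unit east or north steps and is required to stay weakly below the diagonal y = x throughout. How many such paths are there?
Number of paths = 4655

By the reflection principle (André's argument), the number of monotone paths to (17, 4) with n ≤ m that never go above y = x is C(21, 17) − C(21, 18) = 5985 − 1330 = 4655.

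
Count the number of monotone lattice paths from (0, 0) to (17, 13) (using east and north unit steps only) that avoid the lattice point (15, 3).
Number of paths = 119705994

Total paths from (0, 0) to (17, 13): C(30, 17) = 119759850. Paths through (15, 3): (paths (0, 0) → (15, 3)) × (paths (15, 3) → (17, 13)) = C(18, 15) · C(12, 2) = 816 · 66 = 53856. Avoidance count = 119759850 − 53856 = 119705994.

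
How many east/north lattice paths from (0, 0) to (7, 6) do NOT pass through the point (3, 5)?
Number of paths = 1436

Total paths from (0, 0) to (7, 6): C(13, 7) = 1716. Paths through (3, 5): (paths (0, 0) → (3, 5)) × (paths (3, 5) → (7, 6)) = C(8, 3) · C(5, 4) = 56 · 5 = 280. Avoidance count = 1716 − 280 = 1436.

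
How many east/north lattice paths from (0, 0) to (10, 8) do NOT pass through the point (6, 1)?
Number of paths = 41448

Total paths from (0, 0) to (10, 8): C(18, 10) = 43758. Paths through (6, 1): (paths (0, 0) → (6, 1)) × (paths (6, 1) → (10, 8)) = C(7, 6) · C(11, 4) = 7 · 330 = 2310. Avoidance count = 43758 − 2310 = 41448.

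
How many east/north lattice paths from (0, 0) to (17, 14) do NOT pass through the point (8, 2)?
Number of paths = 251955675

Total paths from (0, 0) to (17, 14): C(31, 17) = 265182525. Paths through (8, 2): (paths (0, 0) → (8, 2)) × (paths (8, 2) → (17, 14)) = C(10, 8) · C(21, 9) = 45 · 293930 = 13226850. Avoidance count = 265182525 − 13226850 = 251955675.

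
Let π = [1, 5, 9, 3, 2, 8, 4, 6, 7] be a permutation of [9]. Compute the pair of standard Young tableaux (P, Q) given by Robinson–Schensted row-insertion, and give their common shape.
P = [1, 2, 4, 6, 7] / [3, 8] / [5, 9];  Q = [1, 2, 3, 8, 9] / [4, 6] / [5, 7];  common shape = (5, 2, 2)

Row-insert the values π_1, π_2, … into P one at a time, bumping the leftmost entry strictly greater than the inserted value down to the next row. The recording tableau Q records, in position (i, j), the step at which that cell was added to P.
  Insert 1 (step 1): P = [1];  Q = [1]
  Insert 5 (step 2): P = [1, 5];  Q = [1, 2]
  Insert 9 (step 3): P = [1, 5, 9];  Q = [1, 2, 3]
  Insert 3 (step 4): P = [1, 3, 9] / [5];  Q = [1, 2, 3] / [4]
  Insert 2 (step 5): P = [1, 2, 9] / [3] / [5];  Q = [1, 2, 3] / [4] / [5]
  Insert 8 (step 6): P = [1, 2, 8] / [3, 9] / [5];  Q = [1, 2, 3] / [4, 6] / [5]
  Insert 4 (step 7): P = [1, 2, 4] / [3, 8] / [5, 9];  Q = [1, 2, 3] / [4, 6] / [5, 7]
  Insert 6 (step 8): P = [1, 2, 4, 6] / [3, 8] / [5, 9];  Q = [1, 2, 3, 8] / [4, 6] / [5, 7]
  Insert 7 (step 9): P = [1, 2, 4, 6, 7] / [3, 8] / [5, 9];  Q = [1, 2, 3, 8, 9] / [4, 6] / [5, 7]
Final shape: (5, 2, 2).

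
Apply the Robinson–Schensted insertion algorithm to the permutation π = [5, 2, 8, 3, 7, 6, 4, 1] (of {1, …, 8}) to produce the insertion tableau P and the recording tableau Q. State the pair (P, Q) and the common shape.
P = [1, 3, 4] / [2, 6] / [5] / [7] / [8];  Q = [1, 3, 5] / [2, 4] / [6] / [7] / [8];  common shape = (3, 2, 1, 1, 1)

Row-insert the values π_1, π_2, … into P one at a time, bumping the leftmost entry strictly greater than the inserted value down to the next row. The recording tableau Q records, in position (i, j), the step at which that cell was added to P.
  Insert 5 (step 1): P = [5];  Q = [1]
  Insert 2 (step 2): P = [2] / [5];  Q = [1] / [2]
  Insert 8 (step 3): P = [2, 8] / [5];  Q = [1, 3] / [2]
  Insert 3 (step 4): P = [2, 3] / [5, 8];  Q = [1, 3] / [2, 4]
  Insert 7 (step 5): P = [2, 3, 7] / [5, 8];  Q = [1, 3, 5] / [2, 4]
  Insert 6 (step 6): P = [2, 3, 6] / [5, 7] / [8];  Q = [1, 3, 5] / [2, 4] / [6]
  Insert 4 (step 7): P = [2, 3, 4] / [5, 6] / [7] / [8];  Q = [1, 3, 5] / [2, 4] / [6] / [7]
  Insert 1 (step 8): P = [1, 3, 4] / [2, 6] / [5] / [7] / [8];  Q = [1, 3, 5] / [2, 4] / [6] / [7] / [8]
Final shape: (3, 2, 1, 1, 1).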